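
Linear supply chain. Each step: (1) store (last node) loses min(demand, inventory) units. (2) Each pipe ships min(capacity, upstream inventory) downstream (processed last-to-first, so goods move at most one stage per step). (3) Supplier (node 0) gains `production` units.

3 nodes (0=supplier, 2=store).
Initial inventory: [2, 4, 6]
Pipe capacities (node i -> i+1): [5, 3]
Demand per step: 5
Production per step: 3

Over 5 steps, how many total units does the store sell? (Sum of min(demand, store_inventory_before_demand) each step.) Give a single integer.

Step 1: sold=5 (running total=5) -> [3 3 4]
Step 2: sold=4 (running total=9) -> [3 3 3]
Step 3: sold=3 (running total=12) -> [3 3 3]
Step 4: sold=3 (running total=15) -> [3 3 3]
Step 5: sold=3 (running total=18) -> [3 3 3]

Answer: 18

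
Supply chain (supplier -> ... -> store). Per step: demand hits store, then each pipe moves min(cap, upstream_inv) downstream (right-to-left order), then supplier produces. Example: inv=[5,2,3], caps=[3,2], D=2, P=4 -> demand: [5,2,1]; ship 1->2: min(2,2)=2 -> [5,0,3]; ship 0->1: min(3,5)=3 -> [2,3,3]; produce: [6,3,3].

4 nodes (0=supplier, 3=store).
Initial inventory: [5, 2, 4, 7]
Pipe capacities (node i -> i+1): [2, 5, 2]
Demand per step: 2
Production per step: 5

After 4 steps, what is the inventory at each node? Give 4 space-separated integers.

Step 1: demand=2,sold=2 ship[2->3]=2 ship[1->2]=2 ship[0->1]=2 prod=5 -> inv=[8 2 4 7]
Step 2: demand=2,sold=2 ship[2->3]=2 ship[1->2]=2 ship[0->1]=2 prod=5 -> inv=[11 2 4 7]
Step 3: demand=2,sold=2 ship[2->3]=2 ship[1->2]=2 ship[0->1]=2 prod=5 -> inv=[14 2 4 7]
Step 4: demand=2,sold=2 ship[2->3]=2 ship[1->2]=2 ship[0->1]=2 prod=5 -> inv=[17 2 4 7]

17 2 4 7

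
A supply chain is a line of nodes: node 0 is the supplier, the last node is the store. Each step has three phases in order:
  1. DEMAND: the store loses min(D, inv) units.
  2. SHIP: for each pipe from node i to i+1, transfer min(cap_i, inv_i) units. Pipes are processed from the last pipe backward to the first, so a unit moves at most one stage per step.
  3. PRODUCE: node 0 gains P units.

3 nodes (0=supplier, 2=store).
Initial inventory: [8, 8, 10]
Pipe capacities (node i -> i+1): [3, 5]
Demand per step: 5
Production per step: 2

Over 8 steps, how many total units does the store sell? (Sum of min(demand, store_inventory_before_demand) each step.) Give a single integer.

Answer: 36

Derivation:
Step 1: sold=5 (running total=5) -> [7 6 10]
Step 2: sold=5 (running total=10) -> [6 4 10]
Step 3: sold=5 (running total=15) -> [5 3 9]
Step 4: sold=5 (running total=20) -> [4 3 7]
Step 5: sold=5 (running total=25) -> [3 3 5]
Step 6: sold=5 (running total=30) -> [2 3 3]
Step 7: sold=3 (running total=33) -> [2 2 3]
Step 8: sold=3 (running total=36) -> [2 2 2]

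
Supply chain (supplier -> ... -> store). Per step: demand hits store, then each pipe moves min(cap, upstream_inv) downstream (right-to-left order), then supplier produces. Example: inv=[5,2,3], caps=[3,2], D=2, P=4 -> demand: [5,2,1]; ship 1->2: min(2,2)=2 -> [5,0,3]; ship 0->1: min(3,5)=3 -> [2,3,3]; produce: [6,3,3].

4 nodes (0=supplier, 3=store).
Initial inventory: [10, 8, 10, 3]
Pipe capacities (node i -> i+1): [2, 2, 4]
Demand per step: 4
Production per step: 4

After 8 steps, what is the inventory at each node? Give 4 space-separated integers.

Step 1: demand=4,sold=3 ship[2->3]=4 ship[1->2]=2 ship[0->1]=2 prod=4 -> inv=[12 8 8 4]
Step 2: demand=4,sold=4 ship[2->3]=4 ship[1->2]=2 ship[0->1]=2 prod=4 -> inv=[14 8 6 4]
Step 3: demand=4,sold=4 ship[2->3]=4 ship[1->2]=2 ship[0->1]=2 prod=4 -> inv=[16 8 4 4]
Step 4: demand=4,sold=4 ship[2->3]=4 ship[1->2]=2 ship[0->1]=2 prod=4 -> inv=[18 8 2 4]
Step 5: demand=4,sold=4 ship[2->3]=2 ship[1->2]=2 ship[0->1]=2 prod=4 -> inv=[20 8 2 2]
Step 6: demand=4,sold=2 ship[2->3]=2 ship[1->2]=2 ship[0->1]=2 prod=4 -> inv=[22 8 2 2]
Step 7: demand=4,sold=2 ship[2->3]=2 ship[1->2]=2 ship[0->1]=2 prod=4 -> inv=[24 8 2 2]
Step 8: demand=4,sold=2 ship[2->3]=2 ship[1->2]=2 ship[0->1]=2 prod=4 -> inv=[26 8 2 2]

26 8 2 2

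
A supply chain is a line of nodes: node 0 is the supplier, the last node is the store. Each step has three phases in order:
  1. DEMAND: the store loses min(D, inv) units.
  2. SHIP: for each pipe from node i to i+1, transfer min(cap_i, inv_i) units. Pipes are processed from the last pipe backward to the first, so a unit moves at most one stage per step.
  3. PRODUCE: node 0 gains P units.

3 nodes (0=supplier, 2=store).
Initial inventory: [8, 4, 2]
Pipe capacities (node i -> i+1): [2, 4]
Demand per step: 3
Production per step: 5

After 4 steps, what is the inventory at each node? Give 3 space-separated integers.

Step 1: demand=3,sold=2 ship[1->2]=4 ship[0->1]=2 prod=5 -> inv=[11 2 4]
Step 2: demand=3,sold=3 ship[1->2]=2 ship[0->1]=2 prod=5 -> inv=[14 2 3]
Step 3: demand=3,sold=3 ship[1->2]=2 ship[0->1]=2 prod=5 -> inv=[17 2 2]
Step 4: demand=3,sold=2 ship[1->2]=2 ship[0->1]=2 prod=5 -> inv=[20 2 2]

20 2 2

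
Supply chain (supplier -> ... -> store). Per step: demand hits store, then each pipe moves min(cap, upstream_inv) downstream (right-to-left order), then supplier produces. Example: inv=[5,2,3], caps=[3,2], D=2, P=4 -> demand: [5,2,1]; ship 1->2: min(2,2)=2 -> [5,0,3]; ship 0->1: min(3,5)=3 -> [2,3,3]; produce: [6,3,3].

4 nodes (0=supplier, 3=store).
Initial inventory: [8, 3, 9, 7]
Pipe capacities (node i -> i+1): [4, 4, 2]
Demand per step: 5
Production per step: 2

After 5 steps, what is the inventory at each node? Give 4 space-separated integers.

Step 1: demand=5,sold=5 ship[2->3]=2 ship[1->2]=3 ship[0->1]=4 prod=2 -> inv=[6 4 10 4]
Step 2: demand=5,sold=4 ship[2->3]=2 ship[1->2]=4 ship[0->1]=4 prod=2 -> inv=[4 4 12 2]
Step 3: demand=5,sold=2 ship[2->3]=2 ship[1->2]=4 ship[0->1]=4 prod=2 -> inv=[2 4 14 2]
Step 4: demand=5,sold=2 ship[2->3]=2 ship[1->2]=4 ship[0->1]=2 prod=2 -> inv=[2 2 16 2]
Step 5: demand=5,sold=2 ship[2->3]=2 ship[1->2]=2 ship[0->1]=2 prod=2 -> inv=[2 2 16 2]

2 2 16 2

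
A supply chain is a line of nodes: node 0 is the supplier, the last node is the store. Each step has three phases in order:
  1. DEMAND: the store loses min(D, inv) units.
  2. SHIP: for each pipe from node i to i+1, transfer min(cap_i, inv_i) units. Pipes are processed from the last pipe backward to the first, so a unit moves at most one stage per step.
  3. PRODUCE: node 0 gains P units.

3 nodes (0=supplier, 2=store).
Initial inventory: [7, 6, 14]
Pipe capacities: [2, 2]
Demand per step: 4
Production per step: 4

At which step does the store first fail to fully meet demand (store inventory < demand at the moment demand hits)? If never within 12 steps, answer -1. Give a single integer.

Step 1: demand=4,sold=4 ship[1->2]=2 ship[0->1]=2 prod=4 -> [9 6 12]
Step 2: demand=4,sold=4 ship[1->2]=2 ship[0->1]=2 prod=4 -> [11 6 10]
Step 3: demand=4,sold=4 ship[1->2]=2 ship[0->1]=2 prod=4 -> [13 6 8]
Step 4: demand=4,sold=4 ship[1->2]=2 ship[0->1]=2 prod=4 -> [15 6 6]
Step 5: demand=4,sold=4 ship[1->2]=2 ship[0->1]=2 prod=4 -> [17 6 4]
Step 6: demand=4,sold=4 ship[1->2]=2 ship[0->1]=2 prod=4 -> [19 6 2]
Step 7: demand=4,sold=2 ship[1->2]=2 ship[0->1]=2 prod=4 -> [21 6 2]
Step 8: demand=4,sold=2 ship[1->2]=2 ship[0->1]=2 prod=4 -> [23 6 2]
Step 9: demand=4,sold=2 ship[1->2]=2 ship[0->1]=2 prod=4 -> [25 6 2]
Step 10: demand=4,sold=2 ship[1->2]=2 ship[0->1]=2 prod=4 -> [27 6 2]
Step 11: demand=4,sold=2 ship[1->2]=2 ship[0->1]=2 prod=4 -> [29 6 2]
Step 12: demand=4,sold=2 ship[1->2]=2 ship[0->1]=2 prod=4 -> [31 6 2]
First stockout at step 7

7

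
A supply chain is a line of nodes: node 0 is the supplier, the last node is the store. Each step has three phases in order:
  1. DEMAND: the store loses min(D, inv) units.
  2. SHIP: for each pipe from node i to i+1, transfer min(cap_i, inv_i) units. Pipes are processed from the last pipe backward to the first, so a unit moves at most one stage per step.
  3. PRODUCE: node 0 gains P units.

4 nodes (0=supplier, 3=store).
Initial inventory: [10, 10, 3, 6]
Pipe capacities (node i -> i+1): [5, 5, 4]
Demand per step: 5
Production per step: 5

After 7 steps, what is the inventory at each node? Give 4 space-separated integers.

Step 1: demand=5,sold=5 ship[2->3]=3 ship[1->2]=5 ship[0->1]=5 prod=5 -> inv=[10 10 5 4]
Step 2: demand=5,sold=4 ship[2->3]=4 ship[1->2]=5 ship[0->1]=5 prod=5 -> inv=[10 10 6 4]
Step 3: demand=5,sold=4 ship[2->3]=4 ship[1->2]=5 ship[0->1]=5 prod=5 -> inv=[10 10 7 4]
Step 4: demand=5,sold=4 ship[2->3]=4 ship[1->2]=5 ship[0->1]=5 prod=5 -> inv=[10 10 8 4]
Step 5: demand=5,sold=4 ship[2->3]=4 ship[1->2]=5 ship[0->1]=5 prod=5 -> inv=[10 10 9 4]
Step 6: demand=5,sold=4 ship[2->3]=4 ship[1->2]=5 ship[0->1]=5 prod=5 -> inv=[10 10 10 4]
Step 7: demand=5,sold=4 ship[2->3]=4 ship[1->2]=5 ship[0->1]=5 prod=5 -> inv=[10 10 11 4]

10 10 11 4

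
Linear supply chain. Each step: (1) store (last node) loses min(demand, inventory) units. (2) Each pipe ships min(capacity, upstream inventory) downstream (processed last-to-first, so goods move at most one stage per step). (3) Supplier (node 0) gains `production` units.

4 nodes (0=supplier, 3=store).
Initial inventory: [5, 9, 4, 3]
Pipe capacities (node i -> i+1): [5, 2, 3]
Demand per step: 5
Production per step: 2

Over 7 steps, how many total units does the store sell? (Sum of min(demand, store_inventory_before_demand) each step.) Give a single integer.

Step 1: sold=3 (running total=3) -> [2 12 3 3]
Step 2: sold=3 (running total=6) -> [2 12 2 3]
Step 3: sold=3 (running total=9) -> [2 12 2 2]
Step 4: sold=2 (running total=11) -> [2 12 2 2]
Step 5: sold=2 (running total=13) -> [2 12 2 2]
Step 6: sold=2 (running total=15) -> [2 12 2 2]
Step 7: sold=2 (running total=17) -> [2 12 2 2]

Answer: 17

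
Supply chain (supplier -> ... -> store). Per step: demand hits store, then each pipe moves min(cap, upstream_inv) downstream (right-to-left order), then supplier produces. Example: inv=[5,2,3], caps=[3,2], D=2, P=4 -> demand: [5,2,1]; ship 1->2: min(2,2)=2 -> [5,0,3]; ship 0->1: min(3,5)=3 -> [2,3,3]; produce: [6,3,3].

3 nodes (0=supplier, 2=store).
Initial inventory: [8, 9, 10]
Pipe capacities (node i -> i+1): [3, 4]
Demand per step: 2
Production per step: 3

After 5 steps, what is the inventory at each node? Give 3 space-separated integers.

Step 1: demand=2,sold=2 ship[1->2]=4 ship[0->1]=3 prod=3 -> inv=[8 8 12]
Step 2: demand=2,sold=2 ship[1->2]=4 ship[0->1]=3 prod=3 -> inv=[8 7 14]
Step 3: demand=2,sold=2 ship[1->2]=4 ship[0->1]=3 prod=3 -> inv=[8 6 16]
Step 4: demand=2,sold=2 ship[1->2]=4 ship[0->1]=3 prod=3 -> inv=[8 5 18]
Step 5: demand=2,sold=2 ship[1->2]=4 ship[0->1]=3 prod=3 -> inv=[8 4 20]

8 4 20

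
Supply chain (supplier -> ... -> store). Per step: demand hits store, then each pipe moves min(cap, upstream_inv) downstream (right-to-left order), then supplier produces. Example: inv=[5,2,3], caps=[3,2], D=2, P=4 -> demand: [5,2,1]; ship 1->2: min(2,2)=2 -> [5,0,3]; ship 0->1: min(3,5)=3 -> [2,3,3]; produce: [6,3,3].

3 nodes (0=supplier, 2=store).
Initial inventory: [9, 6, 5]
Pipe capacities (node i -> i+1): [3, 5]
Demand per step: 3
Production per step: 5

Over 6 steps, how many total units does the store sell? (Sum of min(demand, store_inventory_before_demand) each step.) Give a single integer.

Answer: 18

Derivation:
Step 1: sold=3 (running total=3) -> [11 4 7]
Step 2: sold=3 (running total=6) -> [13 3 8]
Step 3: sold=3 (running total=9) -> [15 3 8]
Step 4: sold=3 (running total=12) -> [17 3 8]
Step 5: sold=3 (running total=15) -> [19 3 8]
Step 6: sold=3 (running total=18) -> [21 3 8]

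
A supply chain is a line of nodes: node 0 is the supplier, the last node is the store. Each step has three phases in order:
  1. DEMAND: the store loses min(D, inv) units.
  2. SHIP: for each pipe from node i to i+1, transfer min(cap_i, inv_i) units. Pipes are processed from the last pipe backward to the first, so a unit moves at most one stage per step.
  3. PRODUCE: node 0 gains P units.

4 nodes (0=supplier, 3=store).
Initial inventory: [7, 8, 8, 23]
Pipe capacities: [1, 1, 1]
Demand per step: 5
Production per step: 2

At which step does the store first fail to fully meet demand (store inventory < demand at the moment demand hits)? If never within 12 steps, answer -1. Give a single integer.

Step 1: demand=5,sold=5 ship[2->3]=1 ship[1->2]=1 ship[0->1]=1 prod=2 -> [8 8 8 19]
Step 2: demand=5,sold=5 ship[2->3]=1 ship[1->2]=1 ship[0->1]=1 prod=2 -> [9 8 8 15]
Step 3: demand=5,sold=5 ship[2->3]=1 ship[1->2]=1 ship[0->1]=1 prod=2 -> [10 8 8 11]
Step 4: demand=5,sold=5 ship[2->3]=1 ship[1->2]=1 ship[0->1]=1 prod=2 -> [11 8 8 7]
Step 5: demand=5,sold=5 ship[2->3]=1 ship[1->2]=1 ship[0->1]=1 prod=2 -> [12 8 8 3]
Step 6: demand=5,sold=3 ship[2->3]=1 ship[1->2]=1 ship[0->1]=1 prod=2 -> [13 8 8 1]
Step 7: demand=5,sold=1 ship[2->3]=1 ship[1->2]=1 ship[0->1]=1 prod=2 -> [14 8 8 1]
Step 8: demand=5,sold=1 ship[2->3]=1 ship[1->2]=1 ship[0->1]=1 prod=2 -> [15 8 8 1]
Step 9: demand=5,sold=1 ship[2->3]=1 ship[1->2]=1 ship[0->1]=1 prod=2 -> [16 8 8 1]
Step 10: demand=5,sold=1 ship[2->3]=1 ship[1->2]=1 ship[0->1]=1 prod=2 -> [17 8 8 1]
Step 11: demand=5,sold=1 ship[2->3]=1 ship[1->2]=1 ship[0->1]=1 prod=2 -> [18 8 8 1]
Step 12: demand=5,sold=1 ship[2->3]=1 ship[1->2]=1 ship[0->1]=1 prod=2 -> [19 8 8 1]
First stockout at step 6

6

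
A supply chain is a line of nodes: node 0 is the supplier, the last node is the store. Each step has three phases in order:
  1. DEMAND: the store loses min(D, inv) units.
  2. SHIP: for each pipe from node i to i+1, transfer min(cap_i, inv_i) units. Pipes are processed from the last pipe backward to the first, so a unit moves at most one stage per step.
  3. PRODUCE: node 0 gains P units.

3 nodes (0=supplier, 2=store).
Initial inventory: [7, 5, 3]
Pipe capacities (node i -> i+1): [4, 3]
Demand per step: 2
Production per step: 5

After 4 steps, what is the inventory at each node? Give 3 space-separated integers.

Step 1: demand=2,sold=2 ship[1->2]=3 ship[0->1]=4 prod=5 -> inv=[8 6 4]
Step 2: demand=2,sold=2 ship[1->2]=3 ship[0->1]=4 prod=5 -> inv=[9 7 5]
Step 3: demand=2,sold=2 ship[1->2]=3 ship[0->1]=4 prod=5 -> inv=[10 8 6]
Step 4: demand=2,sold=2 ship[1->2]=3 ship[0->1]=4 prod=5 -> inv=[11 9 7]

11 9 7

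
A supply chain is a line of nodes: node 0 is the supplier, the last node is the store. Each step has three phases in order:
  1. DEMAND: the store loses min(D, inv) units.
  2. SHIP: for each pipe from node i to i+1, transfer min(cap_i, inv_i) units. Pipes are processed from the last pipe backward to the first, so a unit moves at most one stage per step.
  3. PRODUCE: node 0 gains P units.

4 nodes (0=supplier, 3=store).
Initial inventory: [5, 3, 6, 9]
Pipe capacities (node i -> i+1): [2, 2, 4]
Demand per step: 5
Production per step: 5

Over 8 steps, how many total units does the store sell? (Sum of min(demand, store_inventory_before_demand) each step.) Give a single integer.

Answer: 27

Derivation:
Step 1: sold=5 (running total=5) -> [8 3 4 8]
Step 2: sold=5 (running total=10) -> [11 3 2 7]
Step 3: sold=5 (running total=15) -> [14 3 2 4]
Step 4: sold=4 (running total=19) -> [17 3 2 2]
Step 5: sold=2 (running total=21) -> [20 3 2 2]
Step 6: sold=2 (running total=23) -> [23 3 2 2]
Step 7: sold=2 (running total=25) -> [26 3 2 2]
Step 8: sold=2 (running total=27) -> [29 3 2 2]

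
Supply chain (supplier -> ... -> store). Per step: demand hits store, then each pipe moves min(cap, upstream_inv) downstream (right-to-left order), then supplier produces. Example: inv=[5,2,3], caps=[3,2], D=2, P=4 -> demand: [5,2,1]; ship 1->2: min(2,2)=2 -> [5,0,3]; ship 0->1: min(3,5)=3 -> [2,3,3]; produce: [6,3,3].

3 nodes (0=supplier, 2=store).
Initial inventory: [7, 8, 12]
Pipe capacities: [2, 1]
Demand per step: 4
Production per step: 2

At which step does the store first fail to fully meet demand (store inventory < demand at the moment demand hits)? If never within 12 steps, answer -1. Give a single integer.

Step 1: demand=4,sold=4 ship[1->2]=1 ship[0->1]=2 prod=2 -> [7 9 9]
Step 2: demand=4,sold=4 ship[1->2]=1 ship[0->1]=2 prod=2 -> [7 10 6]
Step 3: demand=4,sold=4 ship[1->2]=1 ship[0->1]=2 prod=2 -> [7 11 3]
Step 4: demand=4,sold=3 ship[1->2]=1 ship[0->1]=2 prod=2 -> [7 12 1]
Step 5: demand=4,sold=1 ship[1->2]=1 ship[0->1]=2 prod=2 -> [7 13 1]
Step 6: demand=4,sold=1 ship[1->2]=1 ship[0->1]=2 prod=2 -> [7 14 1]
Step 7: demand=4,sold=1 ship[1->2]=1 ship[0->1]=2 prod=2 -> [7 15 1]
Step 8: demand=4,sold=1 ship[1->2]=1 ship[0->1]=2 prod=2 -> [7 16 1]
Step 9: demand=4,sold=1 ship[1->2]=1 ship[0->1]=2 prod=2 -> [7 17 1]
Step 10: demand=4,sold=1 ship[1->2]=1 ship[0->1]=2 prod=2 -> [7 18 1]
Step 11: demand=4,sold=1 ship[1->2]=1 ship[0->1]=2 prod=2 -> [7 19 1]
Step 12: demand=4,sold=1 ship[1->2]=1 ship[0->1]=2 prod=2 -> [7 20 1]
First stockout at step 4

4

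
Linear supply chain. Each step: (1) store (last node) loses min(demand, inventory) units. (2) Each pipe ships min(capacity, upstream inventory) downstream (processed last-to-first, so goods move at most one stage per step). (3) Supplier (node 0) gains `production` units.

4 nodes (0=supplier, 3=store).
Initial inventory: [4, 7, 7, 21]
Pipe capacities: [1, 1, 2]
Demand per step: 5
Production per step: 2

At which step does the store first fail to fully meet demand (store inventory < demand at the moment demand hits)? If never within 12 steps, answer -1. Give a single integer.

Step 1: demand=5,sold=5 ship[2->3]=2 ship[1->2]=1 ship[0->1]=1 prod=2 -> [5 7 6 18]
Step 2: demand=5,sold=5 ship[2->3]=2 ship[1->2]=1 ship[0->1]=1 prod=2 -> [6 7 5 15]
Step 3: demand=5,sold=5 ship[2->3]=2 ship[1->2]=1 ship[0->1]=1 prod=2 -> [7 7 4 12]
Step 4: demand=5,sold=5 ship[2->3]=2 ship[1->2]=1 ship[0->1]=1 prod=2 -> [8 7 3 9]
Step 5: demand=5,sold=5 ship[2->3]=2 ship[1->2]=1 ship[0->1]=1 prod=2 -> [9 7 2 6]
Step 6: demand=5,sold=5 ship[2->3]=2 ship[1->2]=1 ship[0->1]=1 prod=2 -> [10 7 1 3]
Step 7: demand=5,sold=3 ship[2->3]=1 ship[1->2]=1 ship[0->1]=1 prod=2 -> [11 7 1 1]
Step 8: demand=5,sold=1 ship[2->3]=1 ship[1->2]=1 ship[0->1]=1 prod=2 -> [12 7 1 1]
Step 9: demand=5,sold=1 ship[2->3]=1 ship[1->2]=1 ship[0->1]=1 prod=2 -> [13 7 1 1]
Step 10: demand=5,sold=1 ship[2->3]=1 ship[1->2]=1 ship[0->1]=1 prod=2 -> [14 7 1 1]
Step 11: demand=5,sold=1 ship[2->3]=1 ship[1->2]=1 ship[0->1]=1 prod=2 -> [15 7 1 1]
Step 12: demand=5,sold=1 ship[2->3]=1 ship[1->2]=1 ship[0->1]=1 prod=2 -> [16 7 1 1]
First stockout at step 7

7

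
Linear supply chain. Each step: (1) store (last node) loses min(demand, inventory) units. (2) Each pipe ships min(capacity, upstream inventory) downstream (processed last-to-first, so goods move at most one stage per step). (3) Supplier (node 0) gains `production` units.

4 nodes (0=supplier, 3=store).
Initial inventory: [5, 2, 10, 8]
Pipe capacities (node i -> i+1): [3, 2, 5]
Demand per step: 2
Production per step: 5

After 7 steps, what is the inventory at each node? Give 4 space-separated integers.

Step 1: demand=2,sold=2 ship[2->3]=5 ship[1->2]=2 ship[0->1]=3 prod=5 -> inv=[7 3 7 11]
Step 2: demand=2,sold=2 ship[2->3]=5 ship[1->2]=2 ship[0->1]=3 prod=5 -> inv=[9 4 4 14]
Step 3: demand=2,sold=2 ship[2->3]=4 ship[1->2]=2 ship[0->1]=3 prod=5 -> inv=[11 5 2 16]
Step 4: demand=2,sold=2 ship[2->3]=2 ship[1->2]=2 ship[0->1]=3 prod=5 -> inv=[13 6 2 16]
Step 5: demand=2,sold=2 ship[2->3]=2 ship[1->2]=2 ship[0->1]=3 prod=5 -> inv=[15 7 2 16]
Step 6: demand=2,sold=2 ship[2->3]=2 ship[1->2]=2 ship[0->1]=3 prod=5 -> inv=[17 8 2 16]
Step 7: demand=2,sold=2 ship[2->3]=2 ship[1->2]=2 ship[0->1]=3 prod=5 -> inv=[19 9 2 16]

19 9 2 16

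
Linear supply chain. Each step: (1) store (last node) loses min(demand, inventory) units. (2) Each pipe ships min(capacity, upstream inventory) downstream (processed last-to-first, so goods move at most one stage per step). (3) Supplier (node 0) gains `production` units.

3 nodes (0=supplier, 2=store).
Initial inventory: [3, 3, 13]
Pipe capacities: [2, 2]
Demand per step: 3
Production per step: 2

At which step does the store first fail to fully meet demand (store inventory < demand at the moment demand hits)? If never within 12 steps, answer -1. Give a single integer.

Step 1: demand=3,sold=3 ship[1->2]=2 ship[0->1]=2 prod=2 -> [3 3 12]
Step 2: demand=3,sold=3 ship[1->2]=2 ship[0->1]=2 prod=2 -> [3 3 11]
Step 3: demand=3,sold=3 ship[1->2]=2 ship[0->1]=2 prod=2 -> [3 3 10]
Step 4: demand=3,sold=3 ship[1->2]=2 ship[0->1]=2 prod=2 -> [3 3 9]
Step 5: demand=3,sold=3 ship[1->2]=2 ship[0->1]=2 prod=2 -> [3 3 8]
Step 6: demand=3,sold=3 ship[1->2]=2 ship[0->1]=2 prod=2 -> [3 3 7]
Step 7: demand=3,sold=3 ship[1->2]=2 ship[0->1]=2 prod=2 -> [3 3 6]
Step 8: demand=3,sold=3 ship[1->2]=2 ship[0->1]=2 prod=2 -> [3 3 5]
Step 9: demand=3,sold=3 ship[1->2]=2 ship[0->1]=2 prod=2 -> [3 3 4]
Step 10: demand=3,sold=3 ship[1->2]=2 ship[0->1]=2 prod=2 -> [3 3 3]
Step 11: demand=3,sold=3 ship[1->2]=2 ship[0->1]=2 prod=2 -> [3 3 2]
Step 12: demand=3,sold=2 ship[1->2]=2 ship[0->1]=2 prod=2 -> [3 3 2]
First stockout at step 12

12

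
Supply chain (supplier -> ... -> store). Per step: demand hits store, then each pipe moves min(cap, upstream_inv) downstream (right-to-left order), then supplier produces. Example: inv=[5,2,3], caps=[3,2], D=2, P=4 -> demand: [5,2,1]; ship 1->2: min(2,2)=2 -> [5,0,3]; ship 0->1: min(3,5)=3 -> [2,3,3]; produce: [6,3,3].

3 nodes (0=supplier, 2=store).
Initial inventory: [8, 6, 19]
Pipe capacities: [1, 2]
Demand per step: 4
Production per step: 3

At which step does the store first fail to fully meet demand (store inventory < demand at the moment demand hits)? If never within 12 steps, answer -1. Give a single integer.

Step 1: demand=4,sold=4 ship[1->2]=2 ship[0->1]=1 prod=3 -> [10 5 17]
Step 2: demand=4,sold=4 ship[1->2]=2 ship[0->1]=1 prod=3 -> [12 4 15]
Step 3: demand=4,sold=4 ship[1->2]=2 ship[0->1]=1 prod=3 -> [14 3 13]
Step 4: demand=4,sold=4 ship[1->2]=2 ship[0->1]=1 prod=3 -> [16 2 11]
Step 5: demand=4,sold=4 ship[1->2]=2 ship[0->1]=1 prod=3 -> [18 1 9]
Step 6: demand=4,sold=4 ship[1->2]=1 ship[0->1]=1 prod=3 -> [20 1 6]
Step 7: demand=4,sold=4 ship[1->2]=1 ship[0->1]=1 prod=3 -> [22 1 3]
Step 8: demand=4,sold=3 ship[1->2]=1 ship[0->1]=1 prod=3 -> [24 1 1]
Step 9: demand=4,sold=1 ship[1->2]=1 ship[0->1]=1 prod=3 -> [26 1 1]
Step 10: demand=4,sold=1 ship[1->2]=1 ship[0->1]=1 prod=3 -> [28 1 1]
Step 11: demand=4,sold=1 ship[1->2]=1 ship[0->1]=1 prod=3 -> [30 1 1]
Step 12: demand=4,sold=1 ship[1->2]=1 ship[0->1]=1 prod=3 -> [32 1 1]
First stockout at step 8

8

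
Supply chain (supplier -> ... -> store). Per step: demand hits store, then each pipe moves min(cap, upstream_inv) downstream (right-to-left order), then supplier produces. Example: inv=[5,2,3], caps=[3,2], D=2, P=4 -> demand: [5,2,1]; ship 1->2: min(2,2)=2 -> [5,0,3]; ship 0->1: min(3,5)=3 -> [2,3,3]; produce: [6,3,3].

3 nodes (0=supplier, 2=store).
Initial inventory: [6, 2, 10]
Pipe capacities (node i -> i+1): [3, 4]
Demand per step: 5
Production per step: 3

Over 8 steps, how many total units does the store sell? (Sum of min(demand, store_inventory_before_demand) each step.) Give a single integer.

Step 1: sold=5 (running total=5) -> [6 3 7]
Step 2: sold=5 (running total=10) -> [6 3 5]
Step 3: sold=5 (running total=15) -> [6 3 3]
Step 4: sold=3 (running total=18) -> [6 3 3]
Step 5: sold=3 (running total=21) -> [6 3 3]
Step 6: sold=3 (running total=24) -> [6 3 3]
Step 7: sold=3 (running total=27) -> [6 3 3]
Step 8: sold=3 (running total=30) -> [6 3 3]

Answer: 30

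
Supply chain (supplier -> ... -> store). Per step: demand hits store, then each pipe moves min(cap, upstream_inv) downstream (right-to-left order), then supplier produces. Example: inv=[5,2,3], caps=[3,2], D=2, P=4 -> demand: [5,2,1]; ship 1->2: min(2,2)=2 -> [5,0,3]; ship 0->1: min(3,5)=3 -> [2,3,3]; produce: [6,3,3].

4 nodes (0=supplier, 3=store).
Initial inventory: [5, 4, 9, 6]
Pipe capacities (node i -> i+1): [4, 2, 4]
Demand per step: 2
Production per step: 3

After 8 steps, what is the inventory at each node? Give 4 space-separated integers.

Step 1: demand=2,sold=2 ship[2->3]=4 ship[1->2]=2 ship[0->1]=4 prod=3 -> inv=[4 6 7 8]
Step 2: demand=2,sold=2 ship[2->3]=4 ship[1->2]=2 ship[0->1]=4 prod=3 -> inv=[3 8 5 10]
Step 3: demand=2,sold=2 ship[2->3]=4 ship[1->2]=2 ship[0->1]=3 prod=3 -> inv=[3 9 3 12]
Step 4: demand=2,sold=2 ship[2->3]=3 ship[1->2]=2 ship[0->1]=3 prod=3 -> inv=[3 10 2 13]
Step 5: demand=2,sold=2 ship[2->3]=2 ship[1->2]=2 ship[0->1]=3 prod=3 -> inv=[3 11 2 13]
Step 6: demand=2,sold=2 ship[2->3]=2 ship[1->2]=2 ship[0->1]=3 prod=3 -> inv=[3 12 2 13]
Step 7: demand=2,sold=2 ship[2->3]=2 ship[1->2]=2 ship[0->1]=3 prod=3 -> inv=[3 13 2 13]
Step 8: demand=2,sold=2 ship[2->3]=2 ship[1->2]=2 ship[0->1]=3 prod=3 -> inv=[3 14 2 13]

3 14 2 13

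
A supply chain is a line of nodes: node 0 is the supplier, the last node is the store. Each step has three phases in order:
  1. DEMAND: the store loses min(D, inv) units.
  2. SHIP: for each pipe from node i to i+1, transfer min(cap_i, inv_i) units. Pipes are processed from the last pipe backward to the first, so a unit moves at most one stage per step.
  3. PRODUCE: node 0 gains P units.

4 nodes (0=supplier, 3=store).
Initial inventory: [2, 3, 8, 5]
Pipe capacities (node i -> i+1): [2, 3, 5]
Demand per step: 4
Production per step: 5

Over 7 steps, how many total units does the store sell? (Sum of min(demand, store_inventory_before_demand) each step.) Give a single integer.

Step 1: sold=4 (running total=4) -> [5 2 6 6]
Step 2: sold=4 (running total=8) -> [8 2 3 7]
Step 3: sold=4 (running total=12) -> [11 2 2 6]
Step 4: sold=4 (running total=16) -> [14 2 2 4]
Step 5: sold=4 (running total=20) -> [17 2 2 2]
Step 6: sold=2 (running total=22) -> [20 2 2 2]
Step 7: sold=2 (running total=24) -> [23 2 2 2]

Answer: 24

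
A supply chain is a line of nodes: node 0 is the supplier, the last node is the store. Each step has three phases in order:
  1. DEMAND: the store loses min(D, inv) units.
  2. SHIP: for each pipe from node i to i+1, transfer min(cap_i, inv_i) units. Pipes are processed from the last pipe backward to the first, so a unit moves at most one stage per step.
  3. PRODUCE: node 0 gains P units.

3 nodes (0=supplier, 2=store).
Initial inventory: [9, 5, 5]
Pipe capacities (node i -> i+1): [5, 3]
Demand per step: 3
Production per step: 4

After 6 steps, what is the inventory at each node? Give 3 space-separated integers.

Step 1: demand=3,sold=3 ship[1->2]=3 ship[0->1]=5 prod=4 -> inv=[8 7 5]
Step 2: demand=3,sold=3 ship[1->2]=3 ship[0->1]=5 prod=4 -> inv=[7 9 5]
Step 3: demand=3,sold=3 ship[1->2]=3 ship[0->1]=5 prod=4 -> inv=[6 11 5]
Step 4: demand=3,sold=3 ship[1->2]=3 ship[0->1]=5 prod=4 -> inv=[5 13 5]
Step 5: demand=3,sold=3 ship[1->2]=3 ship[0->1]=5 prod=4 -> inv=[4 15 5]
Step 6: demand=3,sold=3 ship[1->2]=3 ship[0->1]=4 prod=4 -> inv=[4 16 5]

4 16 5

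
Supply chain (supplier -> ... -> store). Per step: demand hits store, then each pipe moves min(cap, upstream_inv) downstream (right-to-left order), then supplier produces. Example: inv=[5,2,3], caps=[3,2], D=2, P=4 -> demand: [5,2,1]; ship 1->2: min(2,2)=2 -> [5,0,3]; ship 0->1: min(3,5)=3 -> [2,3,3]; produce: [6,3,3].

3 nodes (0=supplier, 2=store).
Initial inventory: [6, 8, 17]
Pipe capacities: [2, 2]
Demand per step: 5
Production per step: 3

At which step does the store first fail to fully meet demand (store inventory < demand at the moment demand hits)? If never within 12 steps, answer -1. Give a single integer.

Step 1: demand=5,sold=5 ship[1->2]=2 ship[0->1]=2 prod=3 -> [7 8 14]
Step 2: demand=5,sold=5 ship[1->2]=2 ship[0->1]=2 prod=3 -> [8 8 11]
Step 3: demand=5,sold=5 ship[1->2]=2 ship[0->1]=2 prod=3 -> [9 8 8]
Step 4: demand=5,sold=5 ship[1->2]=2 ship[0->1]=2 prod=3 -> [10 8 5]
Step 5: demand=5,sold=5 ship[1->2]=2 ship[0->1]=2 prod=3 -> [11 8 2]
Step 6: demand=5,sold=2 ship[1->2]=2 ship[0->1]=2 prod=3 -> [12 8 2]
Step 7: demand=5,sold=2 ship[1->2]=2 ship[0->1]=2 prod=3 -> [13 8 2]
Step 8: demand=5,sold=2 ship[1->2]=2 ship[0->1]=2 prod=3 -> [14 8 2]
Step 9: demand=5,sold=2 ship[1->2]=2 ship[0->1]=2 prod=3 -> [15 8 2]
Step 10: demand=5,sold=2 ship[1->2]=2 ship[0->1]=2 prod=3 -> [16 8 2]
Step 11: demand=5,sold=2 ship[1->2]=2 ship[0->1]=2 prod=3 -> [17 8 2]
Step 12: demand=5,sold=2 ship[1->2]=2 ship[0->1]=2 prod=3 -> [18 8 2]
First stockout at step 6

6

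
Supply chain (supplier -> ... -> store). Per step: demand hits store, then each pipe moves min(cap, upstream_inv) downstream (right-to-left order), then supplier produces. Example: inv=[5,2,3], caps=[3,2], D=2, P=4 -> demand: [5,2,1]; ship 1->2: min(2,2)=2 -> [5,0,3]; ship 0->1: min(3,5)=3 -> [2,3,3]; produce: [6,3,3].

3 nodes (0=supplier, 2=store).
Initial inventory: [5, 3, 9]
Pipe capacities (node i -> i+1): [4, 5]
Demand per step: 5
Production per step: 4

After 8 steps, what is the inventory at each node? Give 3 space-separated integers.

Step 1: demand=5,sold=5 ship[1->2]=3 ship[0->1]=4 prod=4 -> inv=[5 4 7]
Step 2: demand=5,sold=5 ship[1->2]=4 ship[0->1]=4 prod=4 -> inv=[5 4 6]
Step 3: demand=5,sold=5 ship[1->2]=4 ship[0->1]=4 prod=4 -> inv=[5 4 5]
Step 4: demand=5,sold=5 ship[1->2]=4 ship[0->1]=4 prod=4 -> inv=[5 4 4]
Step 5: demand=5,sold=4 ship[1->2]=4 ship[0->1]=4 prod=4 -> inv=[5 4 4]
Step 6: demand=5,sold=4 ship[1->2]=4 ship[0->1]=4 prod=4 -> inv=[5 4 4]
Step 7: demand=5,sold=4 ship[1->2]=4 ship[0->1]=4 prod=4 -> inv=[5 4 4]
Step 8: demand=5,sold=4 ship[1->2]=4 ship[0->1]=4 prod=4 -> inv=[5 4 4]

5 4 4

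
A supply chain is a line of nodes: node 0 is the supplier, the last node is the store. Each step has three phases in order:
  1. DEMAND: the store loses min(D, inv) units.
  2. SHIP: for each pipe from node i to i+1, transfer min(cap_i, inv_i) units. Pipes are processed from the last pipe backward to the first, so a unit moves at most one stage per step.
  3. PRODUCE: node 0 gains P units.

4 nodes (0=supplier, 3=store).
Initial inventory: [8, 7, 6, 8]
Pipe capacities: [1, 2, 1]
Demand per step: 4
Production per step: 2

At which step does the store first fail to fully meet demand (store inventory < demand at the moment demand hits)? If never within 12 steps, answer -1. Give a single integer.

Step 1: demand=4,sold=4 ship[2->3]=1 ship[1->2]=2 ship[0->1]=1 prod=2 -> [9 6 7 5]
Step 2: demand=4,sold=4 ship[2->3]=1 ship[1->2]=2 ship[0->1]=1 prod=2 -> [10 5 8 2]
Step 3: demand=4,sold=2 ship[2->3]=1 ship[1->2]=2 ship[0->1]=1 prod=2 -> [11 4 9 1]
Step 4: demand=4,sold=1 ship[2->3]=1 ship[1->2]=2 ship[0->1]=1 prod=2 -> [12 3 10 1]
Step 5: demand=4,sold=1 ship[2->3]=1 ship[1->2]=2 ship[0->1]=1 prod=2 -> [13 2 11 1]
Step 6: demand=4,sold=1 ship[2->3]=1 ship[1->2]=2 ship[0->1]=1 prod=2 -> [14 1 12 1]
Step 7: demand=4,sold=1 ship[2->3]=1 ship[1->2]=1 ship[0->1]=1 prod=2 -> [15 1 12 1]
Step 8: demand=4,sold=1 ship[2->3]=1 ship[1->2]=1 ship[0->1]=1 prod=2 -> [16 1 12 1]
Step 9: demand=4,sold=1 ship[2->3]=1 ship[1->2]=1 ship[0->1]=1 prod=2 -> [17 1 12 1]
Step 10: demand=4,sold=1 ship[2->3]=1 ship[1->2]=1 ship[0->1]=1 prod=2 -> [18 1 12 1]
Step 11: demand=4,sold=1 ship[2->3]=1 ship[1->2]=1 ship[0->1]=1 prod=2 -> [19 1 12 1]
Step 12: demand=4,sold=1 ship[2->3]=1 ship[1->2]=1 ship[0->1]=1 prod=2 -> [20 1 12 1]
First stockout at step 3

3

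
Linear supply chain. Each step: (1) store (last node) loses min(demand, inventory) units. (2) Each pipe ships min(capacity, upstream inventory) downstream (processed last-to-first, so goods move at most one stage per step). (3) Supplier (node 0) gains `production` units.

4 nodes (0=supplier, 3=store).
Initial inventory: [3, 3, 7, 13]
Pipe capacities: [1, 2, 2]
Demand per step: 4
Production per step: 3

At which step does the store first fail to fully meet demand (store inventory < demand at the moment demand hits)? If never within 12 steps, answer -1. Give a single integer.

Step 1: demand=4,sold=4 ship[2->3]=2 ship[1->2]=2 ship[0->1]=1 prod=3 -> [5 2 7 11]
Step 2: demand=4,sold=4 ship[2->3]=2 ship[1->2]=2 ship[0->1]=1 prod=3 -> [7 1 7 9]
Step 3: demand=4,sold=4 ship[2->3]=2 ship[1->2]=1 ship[0->1]=1 prod=3 -> [9 1 6 7]
Step 4: demand=4,sold=4 ship[2->3]=2 ship[1->2]=1 ship[0->1]=1 prod=3 -> [11 1 5 5]
Step 5: demand=4,sold=4 ship[2->3]=2 ship[1->2]=1 ship[0->1]=1 prod=3 -> [13 1 4 3]
Step 6: demand=4,sold=3 ship[2->3]=2 ship[1->2]=1 ship[0->1]=1 prod=3 -> [15 1 3 2]
Step 7: demand=4,sold=2 ship[2->3]=2 ship[1->2]=1 ship[0->1]=1 prod=3 -> [17 1 2 2]
Step 8: demand=4,sold=2 ship[2->3]=2 ship[1->2]=1 ship[0->1]=1 prod=3 -> [19 1 1 2]
Step 9: demand=4,sold=2 ship[2->3]=1 ship[1->2]=1 ship[0->1]=1 prod=3 -> [21 1 1 1]
Step 10: demand=4,sold=1 ship[2->3]=1 ship[1->2]=1 ship[0->1]=1 prod=3 -> [23 1 1 1]
Step 11: demand=4,sold=1 ship[2->3]=1 ship[1->2]=1 ship[0->1]=1 prod=3 -> [25 1 1 1]
Step 12: demand=4,sold=1 ship[2->3]=1 ship[1->2]=1 ship[0->1]=1 prod=3 -> [27 1 1 1]
First stockout at step 6

6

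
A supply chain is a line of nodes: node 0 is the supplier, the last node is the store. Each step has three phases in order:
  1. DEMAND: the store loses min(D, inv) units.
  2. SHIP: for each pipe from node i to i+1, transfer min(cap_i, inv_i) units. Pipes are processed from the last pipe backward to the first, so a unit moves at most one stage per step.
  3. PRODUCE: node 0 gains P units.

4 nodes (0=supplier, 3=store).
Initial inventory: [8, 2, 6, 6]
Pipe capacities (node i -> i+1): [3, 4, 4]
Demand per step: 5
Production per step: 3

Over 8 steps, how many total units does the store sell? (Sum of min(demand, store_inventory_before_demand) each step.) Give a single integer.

Step 1: sold=5 (running total=5) -> [8 3 4 5]
Step 2: sold=5 (running total=10) -> [8 3 3 4]
Step 3: sold=4 (running total=14) -> [8 3 3 3]
Step 4: sold=3 (running total=17) -> [8 3 3 3]
Step 5: sold=3 (running total=20) -> [8 3 3 3]
Step 6: sold=3 (running total=23) -> [8 3 3 3]
Step 7: sold=3 (running total=26) -> [8 3 3 3]
Step 8: sold=3 (running total=29) -> [8 3 3 3]

Answer: 29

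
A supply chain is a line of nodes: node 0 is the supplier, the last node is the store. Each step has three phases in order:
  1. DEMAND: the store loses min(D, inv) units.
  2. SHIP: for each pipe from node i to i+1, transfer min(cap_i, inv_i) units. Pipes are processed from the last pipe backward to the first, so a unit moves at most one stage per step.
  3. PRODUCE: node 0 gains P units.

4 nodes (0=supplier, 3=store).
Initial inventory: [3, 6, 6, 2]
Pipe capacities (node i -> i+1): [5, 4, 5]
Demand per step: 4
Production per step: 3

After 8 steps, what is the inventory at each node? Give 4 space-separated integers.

Step 1: demand=4,sold=2 ship[2->3]=5 ship[1->2]=4 ship[0->1]=3 prod=3 -> inv=[3 5 5 5]
Step 2: demand=4,sold=4 ship[2->3]=5 ship[1->2]=4 ship[0->1]=3 prod=3 -> inv=[3 4 4 6]
Step 3: demand=4,sold=4 ship[2->3]=4 ship[1->2]=4 ship[0->1]=3 prod=3 -> inv=[3 3 4 6]
Step 4: demand=4,sold=4 ship[2->3]=4 ship[1->2]=3 ship[0->1]=3 prod=3 -> inv=[3 3 3 6]
Step 5: demand=4,sold=4 ship[2->3]=3 ship[1->2]=3 ship[0->1]=3 prod=3 -> inv=[3 3 3 5]
Step 6: demand=4,sold=4 ship[2->3]=3 ship[1->2]=3 ship[0->1]=3 prod=3 -> inv=[3 3 3 4]
Step 7: demand=4,sold=4 ship[2->3]=3 ship[1->2]=3 ship[0->1]=3 prod=3 -> inv=[3 3 3 3]
Step 8: demand=4,sold=3 ship[2->3]=3 ship[1->2]=3 ship[0->1]=3 prod=3 -> inv=[3 3 3 3]

3 3 3 3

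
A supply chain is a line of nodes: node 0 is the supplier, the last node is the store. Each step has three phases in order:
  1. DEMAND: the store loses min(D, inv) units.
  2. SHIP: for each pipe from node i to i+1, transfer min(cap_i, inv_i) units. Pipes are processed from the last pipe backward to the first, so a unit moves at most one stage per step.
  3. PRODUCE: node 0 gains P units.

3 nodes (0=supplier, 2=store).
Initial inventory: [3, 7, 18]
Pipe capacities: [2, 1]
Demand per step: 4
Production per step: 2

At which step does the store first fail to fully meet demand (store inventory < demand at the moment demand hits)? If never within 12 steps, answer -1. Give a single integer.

Step 1: demand=4,sold=4 ship[1->2]=1 ship[0->1]=2 prod=2 -> [3 8 15]
Step 2: demand=4,sold=4 ship[1->2]=1 ship[0->1]=2 prod=2 -> [3 9 12]
Step 3: demand=4,sold=4 ship[1->2]=1 ship[0->1]=2 prod=2 -> [3 10 9]
Step 4: demand=4,sold=4 ship[1->2]=1 ship[0->1]=2 prod=2 -> [3 11 6]
Step 5: demand=4,sold=4 ship[1->2]=1 ship[0->1]=2 prod=2 -> [3 12 3]
Step 6: demand=4,sold=3 ship[1->2]=1 ship[0->1]=2 prod=2 -> [3 13 1]
Step 7: demand=4,sold=1 ship[1->2]=1 ship[0->1]=2 prod=2 -> [3 14 1]
Step 8: demand=4,sold=1 ship[1->2]=1 ship[0->1]=2 prod=2 -> [3 15 1]
Step 9: demand=4,sold=1 ship[1->2]=1 ship[0->1]=2 prod=2 -> [3 16 1]
Step 10: demand=4,sold=1 ship[1->2]=1 ship[0->1]=2 prod=2 -> [3 17 1]
Step 11: demand=4,sold=1 ship[1->2]=1 ship[0->1]=2 prod=2 -> [3 18 1]
Step 12: demand=4,sold=1 ship[1->2]=1 ship[0->1]=2 prod=2 -> [3 19 1]
First stockout at step 6

6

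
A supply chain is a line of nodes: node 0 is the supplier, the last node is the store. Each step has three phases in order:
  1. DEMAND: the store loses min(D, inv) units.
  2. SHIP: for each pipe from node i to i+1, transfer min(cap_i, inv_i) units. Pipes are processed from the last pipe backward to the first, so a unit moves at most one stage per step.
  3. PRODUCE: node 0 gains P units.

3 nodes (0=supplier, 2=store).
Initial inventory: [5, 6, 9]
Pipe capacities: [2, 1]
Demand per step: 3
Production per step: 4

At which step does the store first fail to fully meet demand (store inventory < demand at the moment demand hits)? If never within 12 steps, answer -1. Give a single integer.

Step 1: demand=3,sold=3 ship[1->2]=1 ship[0->1]=2 prod=4 -> [7 7 7]
Step 2: demand=3,sold=3 ship[1->2]=1 ship[0->1]=2 prod=4 -> [9 8 5]
Step 3: demand=3,sold=3 ship[1->2]=1 ship[0->1]=2 prod=4 -> [11 9 3]
Step 4: demand=3,sold=3 ship[1->2]=1 ship[0->1]=2 prod=4 -> [13 10 1]
Step 5: demand=3,sold=1 ship[1->2]=1 ship[0->1]=2 prod=4 -> [15 11 1]
Step 6: demand=3,sold=1 ship[1->2]=1 ship[0->1]=2 prod=4 -> [17 12 1]
Step 7: demand=3,sold=1 ship[1->2]=1 ship[0->1]=2 prod=4 -> [19 13 1]
Step 8: demand=3,sold=1 ship[1->2]=1 ship[0->1]=2 prod=4 -> [21 14 1]
Step 9: demand=3,sold=1 ship[1->2]=1 ship[0->1]=2 prod=4 -> [23 15 1]
Step 10: demand=3,sold=1 ship[1->2]=1 ship[0->1]=2 prod=4 -> [25 16 1]
Step 11: demand=3,sold=1 ship[1->2]=1 ship[0->1]=2 prod=4 -> [27 17 1]
Step 12: demand=3,sold=1 ship[1->2]=1 ship[0->1]=2 prod=4 -> [29 18 1]
First stockout at step 5

5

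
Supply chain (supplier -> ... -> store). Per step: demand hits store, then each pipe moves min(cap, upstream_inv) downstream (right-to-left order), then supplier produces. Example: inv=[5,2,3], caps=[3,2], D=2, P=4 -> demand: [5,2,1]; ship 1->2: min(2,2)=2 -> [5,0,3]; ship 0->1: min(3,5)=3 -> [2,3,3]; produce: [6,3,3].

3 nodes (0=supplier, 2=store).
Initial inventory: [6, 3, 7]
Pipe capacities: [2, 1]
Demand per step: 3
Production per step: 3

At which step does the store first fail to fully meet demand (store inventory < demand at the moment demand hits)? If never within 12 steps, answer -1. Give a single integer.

Step 1: demand=3,sold=3 ship[1->2]=1 ship[0->1]=2 prod=3 -> [7 4 5]
Step 2: demand=3,sold=3 ship[1->2]=1 ship[0->1]=2 prod=3 -> [8 5 3]
Step 3: demand=3,sold=3 ship[1->2]=1 ship[0->1]=2 prod=3 -> [9 6 1]
Step 4: demand=3,sold=1 ship[1->2]=1 ship[0->1]=2 prod=3 -> [10 7 1]
Step 5: demand=3,sold=1 ship[1->2]=1 ship[0->1]=2 prod=3 -> [11 8 1]
Step 6: demand=3,sold=1 ship[1->2]=1 ship[0->1]=2 prod=3 -> [12 9 1]
Step 7: demand=3,sold=1 ship[1->2]=1 ship[0->1]=2 prod=3 -> [13 10 1]
Step 8: demand=3,sold=1 ship[1->2]=1 ship[0->1]=2 prod=3 -> [14 11 1]
Step 9: demand=3,sold=1 ship[1->2]=1 ship[0->1]=2 prod=3 -> [15 12 1]
Step 10: demand=3,sold=1 ship[1->2]=1 ship[0->1]=2 prod=3 -> [16 13 1]
Step 11: demand=3,sold=1 ship[1->2]=1 ship[0->1]=2 prod=3 -> [17 14 1]
Step 12: demand=3,sold=1 ship[1->2]=1 ship[0->1]=2 prod=3 -> [18 15 1]
First stockout at step 4

4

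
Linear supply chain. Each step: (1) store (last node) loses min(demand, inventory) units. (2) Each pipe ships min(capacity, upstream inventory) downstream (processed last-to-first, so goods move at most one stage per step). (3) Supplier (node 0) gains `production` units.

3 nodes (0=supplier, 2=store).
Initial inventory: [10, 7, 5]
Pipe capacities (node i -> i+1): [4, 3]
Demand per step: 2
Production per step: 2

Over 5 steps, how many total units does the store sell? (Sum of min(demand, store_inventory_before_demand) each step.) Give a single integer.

Answer: 10

Derivation:
Step 1: sold=2 (running total=2) -> [8 8 6]
Step 2: sold=2 (running total=4) -> [6 9 7]
Step 3: sold=2 (running total=6) -> [4 10 8]
Step 4: sold=2 (running total=8) -> [2 11 9]
Step 5: sold=2 (running total=10) -> [2 10 10]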